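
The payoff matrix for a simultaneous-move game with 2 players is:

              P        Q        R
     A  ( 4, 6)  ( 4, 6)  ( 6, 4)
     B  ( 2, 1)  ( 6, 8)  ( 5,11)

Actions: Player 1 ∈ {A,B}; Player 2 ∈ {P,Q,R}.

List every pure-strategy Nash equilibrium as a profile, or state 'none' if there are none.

Nash profiles: (A,P)

(A,P): NE
(A,Q): not NE [P1→B gives 6>4]
(A,R): not NE [P2→Q gives 6>4]
(B,P): not NE [P1→A gives 4>2; P2→R gives 11>1]
(B,Q): not NE [P2→R gives 11>8]
(B,R): not NE [P1→A gives 6>5]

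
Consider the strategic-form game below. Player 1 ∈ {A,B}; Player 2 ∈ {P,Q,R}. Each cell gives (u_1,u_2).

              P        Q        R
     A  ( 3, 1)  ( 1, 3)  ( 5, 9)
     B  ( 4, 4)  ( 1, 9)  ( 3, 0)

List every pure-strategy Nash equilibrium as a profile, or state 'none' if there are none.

Nash profiles: (A,R), (B,Q)

(A,P): not NE [P1→B gives 4>3; P2→R gives 9>1]
(A,Q): not NE [P2→R gives 9>3]
(A,R): NE
(B,P): not NE [P2→Q gives 9>4]
(B,Q): NE
(B,R): not NE [P1→A gives 5>3; P2→Q gives 9>0]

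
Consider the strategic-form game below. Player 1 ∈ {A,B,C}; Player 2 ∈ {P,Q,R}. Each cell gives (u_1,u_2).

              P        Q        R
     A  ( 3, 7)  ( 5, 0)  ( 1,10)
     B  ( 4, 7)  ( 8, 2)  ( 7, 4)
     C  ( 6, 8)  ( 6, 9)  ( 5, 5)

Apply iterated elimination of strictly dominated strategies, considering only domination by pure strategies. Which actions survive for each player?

P1 drop A (B beats it: P:4>3 Q:8>5 R:7>1)
P2 drop R (P beats it: B:7>4 C:8>5)
P1→{B,C} P2→{P,Q}

Remaining: P1:{B,C} P2:{P,Q}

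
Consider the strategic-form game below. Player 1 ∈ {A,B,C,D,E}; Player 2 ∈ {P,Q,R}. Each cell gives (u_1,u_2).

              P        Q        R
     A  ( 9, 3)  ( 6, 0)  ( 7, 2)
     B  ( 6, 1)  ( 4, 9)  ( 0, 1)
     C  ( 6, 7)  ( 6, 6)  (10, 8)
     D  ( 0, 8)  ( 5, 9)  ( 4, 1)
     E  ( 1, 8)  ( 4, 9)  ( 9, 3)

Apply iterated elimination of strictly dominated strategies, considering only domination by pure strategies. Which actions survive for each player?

Survivors P1:{A,C} P2:{P,R}

P1 drop B (A beats it: P:9>6 Q:6>4 R:7>0)
P1 drop D (A beats it: P:9>0 Q:6>5 R:7>4)
P1 drop E (C beats it: P:6>1 Q:6>4 R:10>9)
P2 drop Q (P beats it: A:3>0 C:7>6)
P1→{A,C} P2→{P,R}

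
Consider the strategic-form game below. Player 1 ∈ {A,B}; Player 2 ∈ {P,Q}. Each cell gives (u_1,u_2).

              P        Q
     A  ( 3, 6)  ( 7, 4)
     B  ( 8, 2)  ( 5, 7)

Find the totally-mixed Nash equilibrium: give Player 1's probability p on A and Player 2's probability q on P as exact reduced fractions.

P1 mixes 5/7 on A; P2 mixes 2/7 on P

P1 indiff ⇒ q·3+(1-q)·7 = q·8+(1-q)·5 ⇒ q(-5) = (1-q)(-2) ⇒ q = 2/7
P2 indiff ⇒ p·6+(1-p)·2 = p·4+(1-p)·7 ⇒ p(2) = (1-p)(5) ⇒ p = 5/7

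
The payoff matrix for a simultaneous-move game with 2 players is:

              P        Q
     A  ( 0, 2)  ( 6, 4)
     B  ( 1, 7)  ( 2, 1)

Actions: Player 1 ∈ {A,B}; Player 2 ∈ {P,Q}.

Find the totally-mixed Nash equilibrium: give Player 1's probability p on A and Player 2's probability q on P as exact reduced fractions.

P1 indiff ⇒ q·0+(1-q)·6 = q·1+(1-q)·2 ⇒ q(-1) = (1-q)(-4) ⇒ q = 4/5
P2 indiff ⇒ p·2+(1-p)·7 = p·4+(1-p)·1 ⇒ p(-2) = (1-p)(-6) ⇒ p = 3/4

p=3/4, q=4/5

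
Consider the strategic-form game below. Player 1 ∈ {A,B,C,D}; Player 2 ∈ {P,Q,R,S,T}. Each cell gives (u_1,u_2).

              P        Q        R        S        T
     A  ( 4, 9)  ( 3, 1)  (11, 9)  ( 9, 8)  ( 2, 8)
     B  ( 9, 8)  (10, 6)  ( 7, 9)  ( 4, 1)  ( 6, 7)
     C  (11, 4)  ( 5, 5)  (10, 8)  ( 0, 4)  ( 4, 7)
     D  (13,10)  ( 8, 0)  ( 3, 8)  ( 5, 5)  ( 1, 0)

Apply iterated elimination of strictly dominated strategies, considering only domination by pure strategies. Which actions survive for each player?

P2 drop Q (R beats it: A:9>1 B:9>6 C:8>5 D:8>0)
P2 drop S (R beats it: A:9>8 B:9>1 C:8>4 D:8>5)
P2 drop T (R beats it: A:9>8 B:9>7 C:8>7 D:8>0)
P1 drop B (C beats it: P:11>9 R:10>7)
P1→{A,C,D} P2→{P,R}

Survivors P1:{A,C,D} P2:{P,R}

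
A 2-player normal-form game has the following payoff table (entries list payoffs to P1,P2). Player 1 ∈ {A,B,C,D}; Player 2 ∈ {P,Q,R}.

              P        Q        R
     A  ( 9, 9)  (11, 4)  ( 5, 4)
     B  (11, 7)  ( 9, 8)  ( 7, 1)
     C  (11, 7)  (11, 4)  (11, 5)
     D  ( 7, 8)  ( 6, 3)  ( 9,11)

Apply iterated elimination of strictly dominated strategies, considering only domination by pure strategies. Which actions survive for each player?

P1 drop D (C beats it: P:11>7 Q:11>6 R:11>9)
P2 drop R (P beats it: A:9>4 B:7>1 C:7>5)
P1→{A,B,C} P2→{P,Q}

Remaining: P1:{A,B,C} P2:{P,Q}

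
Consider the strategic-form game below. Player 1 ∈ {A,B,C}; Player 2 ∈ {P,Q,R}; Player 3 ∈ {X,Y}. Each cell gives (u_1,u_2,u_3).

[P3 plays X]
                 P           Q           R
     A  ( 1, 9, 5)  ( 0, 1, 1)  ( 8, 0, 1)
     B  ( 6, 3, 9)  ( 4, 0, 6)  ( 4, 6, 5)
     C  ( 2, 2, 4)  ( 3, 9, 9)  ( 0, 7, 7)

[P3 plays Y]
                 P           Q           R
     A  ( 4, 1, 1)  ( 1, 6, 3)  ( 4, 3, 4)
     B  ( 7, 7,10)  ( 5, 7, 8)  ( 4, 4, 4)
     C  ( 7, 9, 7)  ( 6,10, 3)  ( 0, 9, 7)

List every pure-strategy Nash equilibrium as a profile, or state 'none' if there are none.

NE set: (B,P,Y)

(A,P,X): not NE [P1→B gives 6>1]
(A,P,Y): not NE [P1→C gives 7>4; P2→Q gives 6>1; P3→X gives 5>1]
(A,Q,X): not NE [P1→B gives 4>0; P2→P gives 9>1; P3→Y gives 3>1]
(A,Q,Y): not NE [P1→C gives 6>1]
(A,R,X): not NE [P2→P gives 9>0; P3→Y gives 4>1]
(A,R,Y): not NE [P2→Q gives 6>3]
(B,P,X): not NE [P2→R gives 6>3; P3→Y gives 10>9]
(B,P,Y): NE
(B,Q,X): not NE [P2→R gives 6>0; P3→Y gives 8>6]
(B,Q,Y): not NE [P1→C gives 6>5]
(B,R,X): not NE [P1→A gives 8>4]
(B,R,Y): not NE [P2→Q gives 7>4; P3→X gives 5>4]
(C,P,X): not NE [P1→B gives 6>2; P2→Q gives 9>2; P3→Y gives 7>4]
(C,P,Y): not NE [P2→Q gives 10>9]
(C,Q,X): not NE [P1→B gives 4>3]
(C,Q,Y): not NE [P3→X gives 9>3]
(C,R,X): not NE [P1→A gives 8>0; P2→Q gives 9>7]
(C,R,Y): not NE [P1→B gives 4>0; P2→Q gives 10>9]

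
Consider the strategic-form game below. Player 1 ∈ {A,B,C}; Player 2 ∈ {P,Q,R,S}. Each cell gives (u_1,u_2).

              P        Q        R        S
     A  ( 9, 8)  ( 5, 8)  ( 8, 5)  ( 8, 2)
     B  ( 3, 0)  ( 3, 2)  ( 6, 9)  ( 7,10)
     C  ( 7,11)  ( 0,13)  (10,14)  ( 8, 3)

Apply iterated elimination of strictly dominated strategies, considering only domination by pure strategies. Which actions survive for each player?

P1 drop B (A beats it: P:9>3 Q:5>3 R:8>6 S:8>7)
P2 drop S (P beats it: A:8>2 C:11>3)
P1→{A,C} P2→{P,Q,R}

Remaining: P1:{A,C} P2:{P,Q,R}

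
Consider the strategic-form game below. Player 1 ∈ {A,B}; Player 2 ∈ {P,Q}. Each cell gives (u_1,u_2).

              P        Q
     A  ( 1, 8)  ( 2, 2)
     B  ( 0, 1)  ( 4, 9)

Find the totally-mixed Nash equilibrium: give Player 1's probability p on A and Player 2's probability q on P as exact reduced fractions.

P1 mixes 4/7 on A; P2 mixes 2/3 on P

P1 indiff ⇒ q·1+(1-q)·2 = q·0+(1-q)·4 ⇒ q(1) = (1-q)(2) ⇒ q = 2/3
P2 indiff ⇒ p·8+(1-p)·1 = p·2+(1-p)·9 ⇒ p(6) = (1-p)(8) ⇒ p = 4/7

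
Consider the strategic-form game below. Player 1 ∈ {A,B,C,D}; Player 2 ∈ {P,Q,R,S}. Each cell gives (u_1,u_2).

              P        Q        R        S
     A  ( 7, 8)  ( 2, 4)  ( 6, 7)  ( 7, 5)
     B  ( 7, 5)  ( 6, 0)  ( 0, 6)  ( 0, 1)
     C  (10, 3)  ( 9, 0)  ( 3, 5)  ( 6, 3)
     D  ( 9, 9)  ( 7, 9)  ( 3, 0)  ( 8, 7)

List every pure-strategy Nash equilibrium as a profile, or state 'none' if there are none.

No pure NE.

(A,P): not NE [P1→C gives 10>7]
(A,Q): not NE [P1→C gives 9>2; P2→P gives 8>4]
(A,R): not NE [P2→P gives 8>7]
(A,S): not NE [P1→D gives 8>7; P2→P gives 8>5]
(B,P): not NE [P1→C gives 10>7; P2→R gives 6>5]
(B,Q): not NE [P1→C gives 9>6; P2→R gives 6>0]
(B,R): not NE [P1→A gives 6>0]
(B,S): not NE [P1→D gives 8>0; P2→R gives 6>1]
(C,P): not NE [P2→R gives 5>3]
(C,Q): not NE [P2→R gives 5>0]
(C,R): not NE [P1→A gives 6>3]
(C,S): not NE [P1→D gives 8>6; P2→R gives 5>3]
(D,P): not NE [P1→C gives 10>9]
(D,Q): not NE [P1→C gives 9>7]
(D,R): not NE [P1→A gives 6>3; P2→Q gives 9>0]
(D,S): not NE [P2→Q gives 9>7]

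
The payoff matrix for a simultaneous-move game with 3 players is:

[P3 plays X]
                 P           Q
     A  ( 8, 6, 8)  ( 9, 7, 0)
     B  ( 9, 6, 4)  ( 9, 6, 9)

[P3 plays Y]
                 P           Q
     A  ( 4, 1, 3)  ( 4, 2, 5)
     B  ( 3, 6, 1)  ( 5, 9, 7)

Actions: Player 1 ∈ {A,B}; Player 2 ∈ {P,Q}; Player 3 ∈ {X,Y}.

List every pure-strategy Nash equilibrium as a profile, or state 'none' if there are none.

NE set: (B,P,X), (B,Q,X)

(A,P,X): not NE [P1→B gives 9>8; P2→Q gives 7>6]
(A,P,Y): not NE [P2→Q gives 2>1; P3→X gives 8>3]
(A,Q,X): not NE [P3→Y gives 5>0]
(A,Q,Y): not NE [P1→B gives 5>4]
(B,P,X): NE
(B,P,Y): not NE [P1→A gives 4>3; P2→Q gives 9>6; P3→X gives 4>1]
(B,Q,X): NE
(B,Q,Y): not NE [P3→X gives 9>7]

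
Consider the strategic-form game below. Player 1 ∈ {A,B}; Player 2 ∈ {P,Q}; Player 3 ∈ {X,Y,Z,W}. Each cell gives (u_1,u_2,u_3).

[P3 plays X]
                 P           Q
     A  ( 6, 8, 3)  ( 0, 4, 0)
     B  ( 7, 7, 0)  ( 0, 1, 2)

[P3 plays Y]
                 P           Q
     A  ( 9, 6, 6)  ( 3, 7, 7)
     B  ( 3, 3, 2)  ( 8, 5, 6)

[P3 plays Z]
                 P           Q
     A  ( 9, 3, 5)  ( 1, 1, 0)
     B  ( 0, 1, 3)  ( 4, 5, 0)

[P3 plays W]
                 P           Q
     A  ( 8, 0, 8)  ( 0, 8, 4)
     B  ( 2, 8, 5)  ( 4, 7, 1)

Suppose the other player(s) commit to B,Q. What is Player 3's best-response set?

u_3(X vs B,Q) = 2
u_3(Y vs B,Q) = 6
u_3(Z vs B,Q) = 0
u_3(W vs B,Q) = 1
max payoff 6 at {Y}

BR_3 = {Y}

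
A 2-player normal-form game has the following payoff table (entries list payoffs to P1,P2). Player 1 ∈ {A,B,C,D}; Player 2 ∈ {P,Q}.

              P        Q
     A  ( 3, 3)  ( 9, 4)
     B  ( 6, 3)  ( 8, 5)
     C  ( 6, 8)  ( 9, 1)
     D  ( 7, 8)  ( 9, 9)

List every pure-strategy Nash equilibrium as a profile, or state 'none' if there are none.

(A,P): not NE [P1→D gives 7>3; P2→Q gives 4>3]
(A,Q): NE
(B,P): not NE [P1→D gives 7>6; P2→Q gives 5>3]
(B,Q): not NE [P1→D gives 9>8]
(C,P): not NE [P1→D gives 7>6]
(C,Q): not NE [P2→P gives 8>1]
(D,P): not NE [P2→Q gives 9>8]
(D,Q): NE

PSNE = {(A,Q), (D,Q)}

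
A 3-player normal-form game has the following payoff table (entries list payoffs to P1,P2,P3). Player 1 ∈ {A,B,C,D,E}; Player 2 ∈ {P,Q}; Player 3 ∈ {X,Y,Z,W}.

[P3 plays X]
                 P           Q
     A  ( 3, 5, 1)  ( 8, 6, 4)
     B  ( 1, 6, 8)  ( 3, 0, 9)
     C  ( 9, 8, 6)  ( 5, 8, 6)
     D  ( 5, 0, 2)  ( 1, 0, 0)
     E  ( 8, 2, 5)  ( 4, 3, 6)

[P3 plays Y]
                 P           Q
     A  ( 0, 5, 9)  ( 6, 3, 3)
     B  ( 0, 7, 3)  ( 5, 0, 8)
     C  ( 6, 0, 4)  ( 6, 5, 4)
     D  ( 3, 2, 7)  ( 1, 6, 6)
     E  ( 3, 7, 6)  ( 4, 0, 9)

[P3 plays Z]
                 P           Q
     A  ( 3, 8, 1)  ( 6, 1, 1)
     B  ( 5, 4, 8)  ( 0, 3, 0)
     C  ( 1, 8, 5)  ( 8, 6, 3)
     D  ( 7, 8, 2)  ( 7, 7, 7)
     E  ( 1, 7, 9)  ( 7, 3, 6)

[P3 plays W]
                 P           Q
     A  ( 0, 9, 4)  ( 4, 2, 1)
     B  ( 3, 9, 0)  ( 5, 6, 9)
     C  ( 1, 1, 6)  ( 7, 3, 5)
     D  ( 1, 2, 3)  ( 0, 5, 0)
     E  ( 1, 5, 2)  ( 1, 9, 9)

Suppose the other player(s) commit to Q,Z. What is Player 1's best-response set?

BR_1 = {C}

u_1(A vs Q,Z) = 6
u_1(B vs Q,Z) = 0
u_1(C vs Q,Z) = 8
u_1(D vs Q,Z) = 7
u_1(E vs Q,Z) = 7
max payoff 8 at {C}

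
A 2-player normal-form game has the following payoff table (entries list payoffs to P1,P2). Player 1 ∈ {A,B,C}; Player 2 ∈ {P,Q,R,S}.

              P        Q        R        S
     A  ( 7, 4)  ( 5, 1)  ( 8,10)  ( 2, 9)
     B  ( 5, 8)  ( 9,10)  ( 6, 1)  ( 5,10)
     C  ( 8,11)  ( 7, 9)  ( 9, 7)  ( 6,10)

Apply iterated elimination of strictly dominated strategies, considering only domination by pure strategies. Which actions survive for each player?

P1 drop A (C beats it: P:8>7 Q:7>5 R:9>8 S:6>2)
P2 drop R (P beats it: B:8>1 C:11>7)
P1→{B,C} P2→{P,Q,S}

Remaining: P1:{B,C} P2:{P,Q,S}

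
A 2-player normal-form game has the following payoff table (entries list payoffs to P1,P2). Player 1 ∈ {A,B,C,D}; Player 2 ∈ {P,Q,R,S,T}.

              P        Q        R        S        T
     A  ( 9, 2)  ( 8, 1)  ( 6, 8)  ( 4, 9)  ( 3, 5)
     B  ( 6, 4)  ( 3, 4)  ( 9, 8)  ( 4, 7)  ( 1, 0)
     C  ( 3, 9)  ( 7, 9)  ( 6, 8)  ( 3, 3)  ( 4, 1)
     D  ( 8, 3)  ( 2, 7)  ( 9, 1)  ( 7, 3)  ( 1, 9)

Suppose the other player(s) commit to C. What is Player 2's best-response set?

u_2(P vs C) = 9
u_2(Q vs C) = 9
u_2(R vs C) = 8
u_2(S vs C) = 3
u_2(T vs C) = 1
max payoff 9 at {P,Q}

argmax u_2 = {P,Q}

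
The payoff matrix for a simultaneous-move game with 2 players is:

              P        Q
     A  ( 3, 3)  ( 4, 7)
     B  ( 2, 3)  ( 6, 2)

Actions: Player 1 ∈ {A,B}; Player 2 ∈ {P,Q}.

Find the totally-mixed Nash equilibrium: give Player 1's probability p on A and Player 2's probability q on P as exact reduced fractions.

p=1/5, q=2/3

P1 indiff ⇒ q·3+(1-q)·4 = q·2+(1-q)·6 ⇒ q(1) = (1-q)(2) ⇒ q = 2/3
P2 indiff ⇒ p·3+(1-p)·3 = p·7+(1-p)·2 ⇒ p(-4) = (1-p)(-1) ⇒ p = 1/5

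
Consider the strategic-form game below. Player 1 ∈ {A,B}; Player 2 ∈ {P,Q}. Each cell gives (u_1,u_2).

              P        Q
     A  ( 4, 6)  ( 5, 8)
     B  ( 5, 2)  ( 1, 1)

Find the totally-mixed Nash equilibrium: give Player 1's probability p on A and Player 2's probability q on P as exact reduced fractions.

P1 indiff ⇒ q·4+(1-q)·5 = q·5+(1-q)·1 ⇒ q(-1) = (1-q)(-4) ⇒ q = 4/5
P2 indiff ⇒ p·6+(1-p)·2 = p·8+(1-p)·1 ⇒ p(-2) = (1-p)(-1) ⇒ p = 1/3

(p,q) = (1/3, 4/5)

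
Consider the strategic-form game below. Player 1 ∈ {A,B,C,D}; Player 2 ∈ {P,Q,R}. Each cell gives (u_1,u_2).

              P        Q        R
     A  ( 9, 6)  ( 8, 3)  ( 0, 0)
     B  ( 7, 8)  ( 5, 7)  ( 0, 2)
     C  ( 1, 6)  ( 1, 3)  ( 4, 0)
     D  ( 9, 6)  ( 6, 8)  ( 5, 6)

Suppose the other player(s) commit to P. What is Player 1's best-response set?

BR_1 = {A,D}

u_1(A vs P) = 9
u_1(B vs P) = 7
u_1(C vs P) = 1
u_1(D vs P) = 9
max payoff 9 at {A,D}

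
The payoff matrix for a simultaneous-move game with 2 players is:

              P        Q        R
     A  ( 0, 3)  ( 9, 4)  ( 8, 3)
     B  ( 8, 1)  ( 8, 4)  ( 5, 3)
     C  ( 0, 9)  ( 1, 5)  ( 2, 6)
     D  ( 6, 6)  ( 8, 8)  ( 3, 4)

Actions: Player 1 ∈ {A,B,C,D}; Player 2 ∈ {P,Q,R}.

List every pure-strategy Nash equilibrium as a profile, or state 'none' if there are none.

Nash profiles: (A,Q)

(A,P): not NE [P1→B gives 8>0; P2→Q gives 4>3]
(A,Q): NE
(A,R): not NE [P2→Q gives 4>3]
(B,P): not NE [P2→Q gives 4>1]
(B,Q): not NE [P1→A gives 9>8]
(B,R): not NE [P1→A gives 8>5; P2→Q gives 4>3]
(C,P): not NE [P1→B gives 8>0]
(C,Q): not NE [P1→A gives 9>1; P2→P gives 9>5]
(C,R): not NE [P1→A gives 8>2; P2→P gives 9>6]
(D,P): not NE [P1→B gives 8>6; P2→Q gives 8>6]
(D,Q): not NE [P1→A gives 9>8]
(D,R): not NE [P1→A gives 8>3; P2→Q gives 8>4]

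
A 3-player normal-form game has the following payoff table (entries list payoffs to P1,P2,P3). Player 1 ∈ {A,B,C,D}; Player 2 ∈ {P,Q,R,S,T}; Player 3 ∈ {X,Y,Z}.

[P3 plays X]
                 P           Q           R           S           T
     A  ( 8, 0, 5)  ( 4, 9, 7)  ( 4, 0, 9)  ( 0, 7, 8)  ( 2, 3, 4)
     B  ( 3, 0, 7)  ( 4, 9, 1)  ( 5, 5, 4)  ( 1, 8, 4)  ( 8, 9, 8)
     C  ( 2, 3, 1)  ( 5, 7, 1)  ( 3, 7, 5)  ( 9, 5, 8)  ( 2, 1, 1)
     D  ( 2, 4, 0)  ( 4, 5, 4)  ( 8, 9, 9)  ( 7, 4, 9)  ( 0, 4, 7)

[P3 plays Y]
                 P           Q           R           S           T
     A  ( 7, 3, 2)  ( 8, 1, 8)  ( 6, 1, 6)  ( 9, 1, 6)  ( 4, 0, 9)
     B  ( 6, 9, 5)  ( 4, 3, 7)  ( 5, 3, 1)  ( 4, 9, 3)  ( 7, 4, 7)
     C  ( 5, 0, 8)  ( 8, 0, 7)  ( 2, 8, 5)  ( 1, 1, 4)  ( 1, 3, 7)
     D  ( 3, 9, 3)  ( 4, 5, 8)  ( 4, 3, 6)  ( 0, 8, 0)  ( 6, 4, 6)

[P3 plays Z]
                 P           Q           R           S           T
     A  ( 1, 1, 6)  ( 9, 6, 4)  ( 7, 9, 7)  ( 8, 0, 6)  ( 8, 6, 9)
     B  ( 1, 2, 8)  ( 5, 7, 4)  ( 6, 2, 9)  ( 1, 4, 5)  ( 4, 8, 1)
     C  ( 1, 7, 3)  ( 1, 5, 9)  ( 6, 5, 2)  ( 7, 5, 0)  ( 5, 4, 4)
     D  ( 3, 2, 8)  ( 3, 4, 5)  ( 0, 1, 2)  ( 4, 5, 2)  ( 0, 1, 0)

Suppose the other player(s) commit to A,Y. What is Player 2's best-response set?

u_2(P vs A,Y) = 3
u_2(Q vs A,Y) = 1
u_2(R vs A,Y) = 1
u_2(S vs A,Y) = 1
u_2(T vs A,Y) = 0
max payoff 3 at {P}

P2 best: {P}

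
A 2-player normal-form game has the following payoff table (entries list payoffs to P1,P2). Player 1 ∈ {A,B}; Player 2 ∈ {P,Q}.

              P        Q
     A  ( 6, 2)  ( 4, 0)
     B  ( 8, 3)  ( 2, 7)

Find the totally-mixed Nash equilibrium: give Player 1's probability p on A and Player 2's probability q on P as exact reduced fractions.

(p,q) = (2/3, 1/2)

P1 indiff ⇒ q·6+(1-q)·4 = q·8+(1-q)·2 ⇒ q(-2) = (1-q)(-2) ⇒ q = 1/2
P2 indiff ⇒ p·2+(1-p)·3 = p·0+(1-p)·7 ⇒ p(2) = (1-p)(4) ⇒ p = 2/3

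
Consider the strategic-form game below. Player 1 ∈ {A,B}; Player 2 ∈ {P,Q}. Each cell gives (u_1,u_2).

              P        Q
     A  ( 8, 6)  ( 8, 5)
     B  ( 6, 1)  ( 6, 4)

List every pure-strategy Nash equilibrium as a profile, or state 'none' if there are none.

(A,P): NE
(A,Q): not NE [P2→P gives 6>5]
(B,P): not NE [P1→A gives 8>6; P2→Q gives 4>1]
(B,Q): not NE [P1→A gives 8>6]

Nash profiles: (A,P)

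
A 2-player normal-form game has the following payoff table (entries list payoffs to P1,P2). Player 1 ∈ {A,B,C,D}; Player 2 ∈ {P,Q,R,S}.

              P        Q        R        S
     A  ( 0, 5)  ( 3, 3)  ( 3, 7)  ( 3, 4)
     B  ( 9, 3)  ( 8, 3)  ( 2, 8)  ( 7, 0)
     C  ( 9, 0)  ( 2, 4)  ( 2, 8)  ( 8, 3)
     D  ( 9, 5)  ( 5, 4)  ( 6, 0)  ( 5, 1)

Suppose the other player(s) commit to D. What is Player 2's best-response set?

argmax u_2 = {P}

u_2(P vs D) = 5
u_2(Q vs D) = 4
u_2(R vs D) = 0
u_2(S vs D) = 1
max payoff 5 at {P}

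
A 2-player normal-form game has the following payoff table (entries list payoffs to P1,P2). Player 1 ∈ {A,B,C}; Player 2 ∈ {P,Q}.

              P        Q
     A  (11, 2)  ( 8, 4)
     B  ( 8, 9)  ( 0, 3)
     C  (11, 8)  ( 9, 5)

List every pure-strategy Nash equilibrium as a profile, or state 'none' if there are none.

NE set: (C,P)

(A,P): not NE [P2→Q gives 4>2]
(A,Q): not NE [P1→C gives 9>8]
(B,P): not NE [P1→C gives 11>8]
(B,Q): not NE [P1→C gives 9>0; P2→P gives 9>3]
(C,P): NE
(C,Q): not NE [P2→P gives 8>5]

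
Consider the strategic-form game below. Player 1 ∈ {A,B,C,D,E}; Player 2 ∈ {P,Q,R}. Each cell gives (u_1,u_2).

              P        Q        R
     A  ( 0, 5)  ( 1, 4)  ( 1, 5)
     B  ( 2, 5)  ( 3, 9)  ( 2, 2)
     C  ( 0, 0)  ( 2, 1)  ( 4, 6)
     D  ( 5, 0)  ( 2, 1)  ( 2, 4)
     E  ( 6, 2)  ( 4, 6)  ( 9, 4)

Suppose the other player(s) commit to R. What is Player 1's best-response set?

P1 best: {E}

u_1(A vs R) = 1
u_1(B vs R) = 2
u_1(C vs R) = 4
u_1(D vs R) = 2
u_1(E vs R) = 9
max payoff 9 at {E}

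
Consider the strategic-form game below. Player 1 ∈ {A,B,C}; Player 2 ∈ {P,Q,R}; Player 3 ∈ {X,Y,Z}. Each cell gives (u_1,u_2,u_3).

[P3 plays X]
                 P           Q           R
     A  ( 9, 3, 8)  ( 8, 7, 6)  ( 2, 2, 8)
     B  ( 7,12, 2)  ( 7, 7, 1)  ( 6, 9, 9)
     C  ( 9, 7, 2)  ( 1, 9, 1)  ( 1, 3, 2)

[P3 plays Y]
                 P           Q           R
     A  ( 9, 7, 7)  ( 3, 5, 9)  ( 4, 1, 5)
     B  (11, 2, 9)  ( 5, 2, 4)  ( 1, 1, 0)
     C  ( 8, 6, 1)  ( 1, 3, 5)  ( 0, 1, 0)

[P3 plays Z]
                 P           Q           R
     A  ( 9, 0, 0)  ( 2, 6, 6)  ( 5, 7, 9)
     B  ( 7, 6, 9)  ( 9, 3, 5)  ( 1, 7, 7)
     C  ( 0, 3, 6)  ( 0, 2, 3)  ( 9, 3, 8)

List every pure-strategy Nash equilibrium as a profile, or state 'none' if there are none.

PSNE = {(B,P,Y), (C,R,Z)}

(A,P,X): not NE [P2→Q gives 7>3]
(A,P,Y): not NE [P1→B gives 11>9; P3→X gives 8>7]
(A,P,Z): not NE [P2→R gives 7>0; P3→X gives 8>0]
(A,Q,X): not NE [P3→Y gives 9>6]
(A,Q,Y): not NE [P1→B gives 5>3; P2→P gives 7>5]
(A,Q,Z): not NE [P1→B gives 9>2; P2→R gives 7>6; P3→Y gives 9>6]
(A,R,X): not NE [P1→B gives 6>2; P2→Q gives 7>2; P3→Z gives 9>8]
(A,R,Y): not NE [P2→P gives 7>1; P3→Z gives 9>5]
(A,R,Z): not NE [P1→C gives 9>5]
(B,P,X): not NE [P1→C gives 9>7; P3→Z gives 9>2]
(B,P,Y): NE
(B,P,Z): not NE [P1→A gives 9>7; P2→R gives 7>6]
(B,Q,X): not NE [P1→A gives 8>7; P2→P gives 12>7; P3→Z gives 5>1]
(B,Q,Y): not NE [P3→Z gives 5>4]
(B,Q,Z): not NE [P2→R gives 7>3]
(B,R,X): not NE [P2→P gives 12>9]
(B,R,Y): not NE [P1→A gives 4>1; P2→Q gives 2>1; P3→X gives 9>0]
(B,R,Z): not NE [P1→C gives 9>1; P3→X gives 9>7]
(C,P,X): not NE [P2→Q gives 9>7; P3→Z gives 6>2]
(C,P,Y): not NE [P1→B gives 11>8; P3→Z gives 6>1]
(C,P,Z): not NE [P1→A gives 9>0]
(C,Q,X): not NE [P1→A gives 8>1; P3→Y gives 5>1]
(C,Q,Y): not NE [P1→B gives 5>1; P2→P gives 6>3]
(C,Q,Z): not NE [P1→B gives 9>0; P2→R gives 3>2; P3→Y gives 5>3]
(C,R,X): not NE [P1→B gives 6>1; P2→Q gives 9>3; P3→Z gives 8>2]
(C,R,Y): not NE [P1→A gives 4>0; P2→P gives 6>1; P3→Z gives 8>0]
(C,R,Z): NE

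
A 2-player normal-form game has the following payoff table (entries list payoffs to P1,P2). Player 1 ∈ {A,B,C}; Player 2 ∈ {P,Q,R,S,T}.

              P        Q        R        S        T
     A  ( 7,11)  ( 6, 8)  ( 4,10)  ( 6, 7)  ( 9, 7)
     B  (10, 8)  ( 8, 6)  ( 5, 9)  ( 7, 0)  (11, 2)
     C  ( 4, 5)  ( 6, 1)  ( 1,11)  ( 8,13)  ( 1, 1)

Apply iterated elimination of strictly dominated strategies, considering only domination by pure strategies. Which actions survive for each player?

P1 drop A (B beats it: P:10>7 Q:8>6 R:5>4 S:7>6 T:11>9)
P2 drop P (R beats it: B:9>8 C:11>5)
P2 drop Q (R beats it: B:9>6 C:11>1)
P2 drop T (R beats it: B:9>2 C:11>1)
P1→{B,C} P2→{R,S}

Remaining: P1:{B,C} P2:{R,S}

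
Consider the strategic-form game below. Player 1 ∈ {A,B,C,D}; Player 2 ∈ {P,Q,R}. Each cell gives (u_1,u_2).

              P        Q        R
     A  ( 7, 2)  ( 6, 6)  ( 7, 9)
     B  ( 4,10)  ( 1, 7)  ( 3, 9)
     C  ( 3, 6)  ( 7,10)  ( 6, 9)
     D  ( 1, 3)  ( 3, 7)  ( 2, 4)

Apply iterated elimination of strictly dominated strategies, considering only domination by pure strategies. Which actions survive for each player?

IESDS → P1:{A,C} P2:{Q,R}

P1 drop B (A beats it: P:7>4 Q:6>1 R:7>3)
P1 drop D (A beats it: P:7>1 Q:6>3 R:7>2)
P2 drop P (Q beats it: A:6>2 C:10>6)
P1→{A,C} P2→{Q,R}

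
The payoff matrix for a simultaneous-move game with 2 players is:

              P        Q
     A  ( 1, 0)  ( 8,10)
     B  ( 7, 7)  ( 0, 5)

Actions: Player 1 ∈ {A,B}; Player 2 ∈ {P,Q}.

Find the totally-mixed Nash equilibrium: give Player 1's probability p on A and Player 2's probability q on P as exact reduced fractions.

P1 indiff ⇒ q·1+(1-q)·8 = q·7+(1-q)·0 ⇒ q(-6) = (1-q)(-8) ⇒ q = 4/7
P2 indiff ⇒ p·0+(1-p)·7 = p·10+(1-p)·5 ⇒ p(-10) = (1-p)(-2) ⇒ p = 1/6

p=1/6, q=4/7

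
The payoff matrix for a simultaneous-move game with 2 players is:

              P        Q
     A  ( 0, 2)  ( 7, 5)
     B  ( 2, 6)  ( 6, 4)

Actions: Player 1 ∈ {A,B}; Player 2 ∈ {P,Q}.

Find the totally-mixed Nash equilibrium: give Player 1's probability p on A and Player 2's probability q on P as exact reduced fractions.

(p,q) = (2/5, 1/3)

P1 indiff ⇒ q·0+(1-q)·7 = q·2+(1-q)·6 ⇒ q(-2) = (1-q)(-1) ⇒ q = 1/3
P2 indiff ⇒ p·2+(1-p)·6 = p·5+(1-p)·4 ⇒ p(-3) = (1-p)(-2) ⇒ p = 2/5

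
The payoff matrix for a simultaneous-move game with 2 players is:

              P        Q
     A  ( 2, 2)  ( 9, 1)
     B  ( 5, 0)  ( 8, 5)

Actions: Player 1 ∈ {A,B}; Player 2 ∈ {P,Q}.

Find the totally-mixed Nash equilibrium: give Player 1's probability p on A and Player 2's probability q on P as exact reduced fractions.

P1 indiff ⇒ q·2+(1-q)·9 = q·5+(1-q)·8 ⇒ q(-3) = (1-q)(-1) ⇒ q = 1/4
P2 indiff ⇒ p·2+(1-p)·0 = p·1+(1-p)·5 ⇒ p(1) = (1-p)(5) ⇒ p = 5/6

P1 mixes 5/6 on A; P2 mixes 1/4 on P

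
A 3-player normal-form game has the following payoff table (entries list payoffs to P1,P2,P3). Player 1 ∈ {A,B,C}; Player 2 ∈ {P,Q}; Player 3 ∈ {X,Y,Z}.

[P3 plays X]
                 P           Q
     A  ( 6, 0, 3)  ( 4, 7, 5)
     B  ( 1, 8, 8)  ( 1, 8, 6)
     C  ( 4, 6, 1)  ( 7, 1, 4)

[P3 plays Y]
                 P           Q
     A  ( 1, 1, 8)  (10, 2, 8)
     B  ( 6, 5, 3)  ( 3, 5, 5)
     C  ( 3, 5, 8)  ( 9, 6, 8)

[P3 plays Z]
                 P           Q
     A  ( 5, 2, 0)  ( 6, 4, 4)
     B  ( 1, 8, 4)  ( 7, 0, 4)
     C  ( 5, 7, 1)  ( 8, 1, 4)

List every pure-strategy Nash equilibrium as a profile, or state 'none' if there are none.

(A,P,X): not NE [P2→Q gives 7>0; P3→Y gives 8>3]
(A,P,Y): not NE [P1→B gives 6>1; P2→Q gives 2>1]
(A,P,Z): not NE [P2→Q gives 4>2; P3→Y gives 8>0]
(A,Q,X): not NE [P1→C gives 7>4; P3→Y gives 8>5]
(A,Q,Y): NE
(A,Q,Z): not NE [P1→C gives 8>6; P3→Y gives 8>4]
(B,P,X): not NE [P1→A gives 6>1]
(B,P,Y): not NE [P3→X gives 8>3]
(B,P,Z): not NE [P1→C gives 5>1; P3→X gives 8>4]
(B,Q,X): not NE [P1→C gives 7>1]
(B,Q,Y): not NE [P1→A gives 10>3; P3→X gives 6>5]
(B,Q,Z): not NE [P1→C gives 8>7; P2→P gives 8>0; P3→X gives 6>4]
(C,P,X): not NE [P1→A gives 6>4; P3→Y gives 8>1]
(C,P,Y): not NE [P1→B gives 6>3; P2→Q gives 6>5]
(C,P,Z): not NE [P3→Y gives 8>1]
(C,Q,X): not NE [P2→P gives 6>1; P3→Y gives 8>4]
(C,Q,Y): not NE [P1→A gives 10>9]
(C,Q,Z): not NE [P2→P gives 7>1; P3→Y gives 8>4]

PSNE = {(A,Q,Y)}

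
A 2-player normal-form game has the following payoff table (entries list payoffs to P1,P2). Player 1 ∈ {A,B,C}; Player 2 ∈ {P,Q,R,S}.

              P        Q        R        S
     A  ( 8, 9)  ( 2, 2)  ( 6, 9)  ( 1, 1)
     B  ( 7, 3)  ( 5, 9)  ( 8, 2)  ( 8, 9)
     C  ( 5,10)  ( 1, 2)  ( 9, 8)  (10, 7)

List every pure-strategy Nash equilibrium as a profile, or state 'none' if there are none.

NE set: (A,P), (B,Q)

(A,P): NE
(A,Q): not NE [P1→B gives 5>2; P2→R gives 9>2]
(A,R): not NE [P1→C gives 9>6]
(A,S): not NE [P1→C gives 10>1; P2→R gives 9>1]
(B,P): not NE [P1→A gives 8>7; P2→S gives 9>3]
(B,Q): NE
(B,R): not NE [P1→C gives 9>8; P2→S gives 9>2]
(B,S): not NE [P1→C gives 10>8]
(C,P): not NE [P1→A gives 8>5]
(C,Q): not NE [P1→B gives 5>1; P2→P gives 10>2]
(C,R): not NE [P2→P gives 10>8]
(C,S): not NE [P2→P gives 10>7]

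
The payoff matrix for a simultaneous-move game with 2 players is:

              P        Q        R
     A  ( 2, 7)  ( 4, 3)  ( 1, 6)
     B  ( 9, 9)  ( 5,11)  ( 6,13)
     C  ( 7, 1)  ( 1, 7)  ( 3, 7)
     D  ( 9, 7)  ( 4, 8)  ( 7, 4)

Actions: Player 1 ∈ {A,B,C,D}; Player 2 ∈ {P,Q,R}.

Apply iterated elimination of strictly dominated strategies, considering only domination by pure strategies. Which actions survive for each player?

Remaining: P1:{B,D} P2:{Q,R}

P1 drop A (B beats it: P:9>2 Q:5>4 R:6>1)
P1 drop C (B beats it: P:9>7 Q:5>1 R:6>3)
P2 drop P (Q beats it: B:11>9 D:8>7)
P1→{B,D} P2→{Q,R}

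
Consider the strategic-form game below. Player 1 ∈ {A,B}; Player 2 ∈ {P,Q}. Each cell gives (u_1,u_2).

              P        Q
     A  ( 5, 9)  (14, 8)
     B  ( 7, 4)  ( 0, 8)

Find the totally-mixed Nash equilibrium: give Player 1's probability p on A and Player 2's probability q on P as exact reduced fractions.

p=4/5, q=7/8

P1 indiff ⇒ q·5+(1-q)·14 = q·7+(1-q)·0 ⇒ q(-2) = (1-q)(-14) ⇒ q = 7/8
P2 indiff ⇒ p·9+(1-p)·4 = p·8+(1-p)·8 ⇒ p(1) = (1-p)(4) ⇒ p = 4/5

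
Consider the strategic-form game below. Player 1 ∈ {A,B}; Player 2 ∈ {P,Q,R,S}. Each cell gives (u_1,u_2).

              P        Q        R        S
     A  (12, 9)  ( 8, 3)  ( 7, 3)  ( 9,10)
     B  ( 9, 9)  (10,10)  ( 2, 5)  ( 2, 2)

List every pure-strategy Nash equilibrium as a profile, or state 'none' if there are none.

(A,P): not NE [P2→S gives 10>9]
(A,Q): not NE [P1→B gives 10>8; P2→S gives 10>3]
(A,R): not NE [P2→S gives 10>3]
(A,S): NE
(B,P): not NE [P1→A gives 12>9; P2→Q gives 10>9]
(B,Q): NE
(B,R): not NE [P1→A gives 7>2; P2→Q gives 10>5]
(B,S): not NE [P1→A gives 9>2; P2→Q gives 10>2]

Nash profiles: (A,S), (B,Q)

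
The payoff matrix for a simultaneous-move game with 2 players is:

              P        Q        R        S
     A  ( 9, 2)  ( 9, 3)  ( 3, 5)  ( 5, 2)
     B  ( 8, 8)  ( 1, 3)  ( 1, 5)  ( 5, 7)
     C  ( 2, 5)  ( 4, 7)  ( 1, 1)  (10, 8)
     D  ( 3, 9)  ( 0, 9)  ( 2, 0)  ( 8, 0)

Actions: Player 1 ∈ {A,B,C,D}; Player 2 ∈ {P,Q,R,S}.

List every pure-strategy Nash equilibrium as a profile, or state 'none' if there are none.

PSNE = {(A,R), (C,S)}

(A,P): not NE [P2→R gives 5>2]
(A,Q): not NE [P2→R gives 5>3]
(A,R): NE
(A,S): not NE [P1→C gives 10>5; P2→R gives 5>2]
(B,P): not NE [P1→A gives 9>8]
(B,Q): not NE [P1→A gives 9>1; P2→P gives 8>3]
(B,R): not NE [P1→A gives 3>1; P2→P gives 8>5]
(B,S): not NE [P1→C gives 10>5; P2→P gives 8>7]
(C,P): not NE [P1→A gives 9>2; P2→S gives 8>5]
(C,Q): not NE [P1→A gives 9>4; P2→S gives 8>7]
(C,R): not NE [P1→A gives 3>1; P2→S gives 8>1]
(C,S): NE
(D,P): not NE [P1→A gives 9>3]
(D,Q): not NE [P1→A gives 9>0]
(D,R): not NE [P1→A gives 3>2; P2→Q gives 9>0]
(D,S): not NE [P1→C gives 10>8; P2→Q gives 9>0]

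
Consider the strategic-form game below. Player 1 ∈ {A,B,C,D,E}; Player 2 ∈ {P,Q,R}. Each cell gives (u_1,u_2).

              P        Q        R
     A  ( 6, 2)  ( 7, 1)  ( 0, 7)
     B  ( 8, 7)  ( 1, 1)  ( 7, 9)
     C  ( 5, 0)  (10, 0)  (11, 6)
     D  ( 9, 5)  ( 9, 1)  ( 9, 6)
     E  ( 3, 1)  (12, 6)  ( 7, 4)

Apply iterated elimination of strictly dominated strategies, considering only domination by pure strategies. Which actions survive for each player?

IESDS → P1:{C,E} P2:{Q,R}

P1 drop A (D beats it: P:9>6 Q:9>7 R:9>0)
P1 drop B (D beats it: P:9>8 Q:9>1 R:9>7)
P2 drop P (R beats it: C:6>0 D:6>5 E:4>1)
P1 drop D (C beats it: Q:10>9 R:11>9)
P1→{C,E} P2→{Q,R}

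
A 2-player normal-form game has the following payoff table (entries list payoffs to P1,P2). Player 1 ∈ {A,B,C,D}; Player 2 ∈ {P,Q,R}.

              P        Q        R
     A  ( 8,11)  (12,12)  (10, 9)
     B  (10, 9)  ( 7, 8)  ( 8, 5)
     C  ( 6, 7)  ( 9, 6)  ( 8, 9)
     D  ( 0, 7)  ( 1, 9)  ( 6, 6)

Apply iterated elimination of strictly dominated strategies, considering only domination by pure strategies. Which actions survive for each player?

P1 drop C (A beats it: P:8>6 Q:12>9 R:10>8)
P1 drop D (A beats it: P:8>0 Q:12>1 R:10>6)
P2 drop R (P beats it: A:11>9 B:9>5)
P1→{A,B} P2→{P,Q}

Remaining: P1:{A,B} P2:{P,Q}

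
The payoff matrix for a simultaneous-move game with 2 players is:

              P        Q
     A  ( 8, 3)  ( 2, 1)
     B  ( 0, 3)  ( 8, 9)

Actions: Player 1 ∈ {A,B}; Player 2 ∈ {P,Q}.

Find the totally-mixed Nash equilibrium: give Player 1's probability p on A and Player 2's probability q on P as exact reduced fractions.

P1 indiff ⇒ q·8+(1-q)·2 = q·0+(1-q)·8 ⇒ q(8) = (1-q)(6) ⇒ q = 3/7
P2 indiff ⇒ p·3+(1-p)·3 = p·1+(1-p)·9 ⇒ p(2) = (1-p)(6) ⇒ p = 3/4

P1 mixes 3/4 on A; P2 mixes 3/7 on P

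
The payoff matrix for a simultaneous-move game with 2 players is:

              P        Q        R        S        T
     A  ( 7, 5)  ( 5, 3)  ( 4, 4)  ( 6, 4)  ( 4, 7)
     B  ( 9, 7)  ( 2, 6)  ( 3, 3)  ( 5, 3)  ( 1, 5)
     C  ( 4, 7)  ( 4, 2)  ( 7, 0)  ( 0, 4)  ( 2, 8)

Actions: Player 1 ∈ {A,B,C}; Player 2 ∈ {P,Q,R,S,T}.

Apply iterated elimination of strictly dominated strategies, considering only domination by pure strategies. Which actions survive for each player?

Survivors P1:{A,B} P2:{P,T}

P2 drop Q (P beats it: A:5>3 B:7>6 C:7>2)
P2 drop R (P beats it: A:5>4 B:7>3 C:7>0)
P1 drop C (A beats it: P:7>4 S:6>0 T:4>2)
P2 drop S (P beats it: A:5>4 B:7>3)
P1→{A,B} P2→{P,T}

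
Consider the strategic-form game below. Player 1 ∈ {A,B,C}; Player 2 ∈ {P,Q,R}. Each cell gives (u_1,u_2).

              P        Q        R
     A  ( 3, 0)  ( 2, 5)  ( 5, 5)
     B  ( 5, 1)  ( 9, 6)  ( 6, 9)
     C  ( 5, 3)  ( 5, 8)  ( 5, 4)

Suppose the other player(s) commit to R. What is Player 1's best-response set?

u_1(A vs R) = 5
u_1(B vs R) = 6
u_1(C vs R) = 5
max payoff 6 at {B}

BR_1 = {B}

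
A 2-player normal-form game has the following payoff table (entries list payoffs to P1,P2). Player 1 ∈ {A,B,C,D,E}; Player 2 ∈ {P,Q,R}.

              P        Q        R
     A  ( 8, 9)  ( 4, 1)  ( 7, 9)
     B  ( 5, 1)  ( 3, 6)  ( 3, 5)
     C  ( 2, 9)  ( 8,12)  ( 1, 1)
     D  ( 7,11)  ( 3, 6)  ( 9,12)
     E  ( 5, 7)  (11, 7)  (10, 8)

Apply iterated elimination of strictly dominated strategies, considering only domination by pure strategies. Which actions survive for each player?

P1 drop B (A beats it: P:8>5 Q:4>3 R:7>3)
P1 drop C (E beats it: P:5>2 Q:11>8 R:10>1)
P2 drop Q (R beats it: A:9>1 D:12>6 E:8>7)
P1→{A,D,E} P2→{P,R}

Survivors P1:{A,D,E} P2:{P,R}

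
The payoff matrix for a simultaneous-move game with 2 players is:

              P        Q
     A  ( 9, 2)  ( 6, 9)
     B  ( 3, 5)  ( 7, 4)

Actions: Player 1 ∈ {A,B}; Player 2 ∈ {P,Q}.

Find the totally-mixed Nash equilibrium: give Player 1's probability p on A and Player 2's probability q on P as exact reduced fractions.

p=1/8, q=1/7

P1 indiff ⇒ q·9+(1-q)·6 = q·3+(1-q)·7 ⇒ q(6) = (1-q)(1) ⇒ q = 1/7
P2 indiff ⇒ p·2+(1-p)·5 = p·9+(1-p)·4 ⇒ p(-7) = (1-p)(-1) ⇒ p = 1/8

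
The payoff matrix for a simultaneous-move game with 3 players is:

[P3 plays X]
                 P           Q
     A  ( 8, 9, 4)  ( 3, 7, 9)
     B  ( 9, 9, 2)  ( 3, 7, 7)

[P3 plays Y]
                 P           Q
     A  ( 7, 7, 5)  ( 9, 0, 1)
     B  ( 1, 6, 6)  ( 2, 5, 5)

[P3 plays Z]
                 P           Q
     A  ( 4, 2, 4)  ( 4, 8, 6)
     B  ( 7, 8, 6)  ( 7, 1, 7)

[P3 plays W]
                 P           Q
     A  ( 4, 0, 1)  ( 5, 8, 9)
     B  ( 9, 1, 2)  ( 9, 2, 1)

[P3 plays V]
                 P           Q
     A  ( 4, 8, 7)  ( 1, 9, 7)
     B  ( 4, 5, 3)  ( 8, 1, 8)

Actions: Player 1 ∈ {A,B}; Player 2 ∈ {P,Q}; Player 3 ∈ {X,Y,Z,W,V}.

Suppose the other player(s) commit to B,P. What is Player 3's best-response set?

u_3(X vs B,P) = 2
u_3(Y vs B,P) = 6
u_3(Z vs B,P) = 6
u_3(W vs B,P) = 2
u_3(V vs B,P) = 3
max payoff 6 at {Y,Z}

P3 best: {Y,Z}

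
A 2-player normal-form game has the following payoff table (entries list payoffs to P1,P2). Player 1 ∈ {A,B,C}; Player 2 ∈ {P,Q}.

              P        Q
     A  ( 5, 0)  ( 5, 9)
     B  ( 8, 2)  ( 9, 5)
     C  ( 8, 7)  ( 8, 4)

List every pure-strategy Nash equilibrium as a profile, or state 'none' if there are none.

PSNE = {(B,Q), (C,P)}

(A,P): not NE [P1→C gives 8>5; P2→Q gives 9>0]
(A,Q): not NE [P1→B gives 9>5]
(B,P): not NE [P2→Q gives 5>2]
(B,Q): NE
(C,P): NE
(C,Q): not NE [P1→B gives 9>8; P2→P gives 7>4]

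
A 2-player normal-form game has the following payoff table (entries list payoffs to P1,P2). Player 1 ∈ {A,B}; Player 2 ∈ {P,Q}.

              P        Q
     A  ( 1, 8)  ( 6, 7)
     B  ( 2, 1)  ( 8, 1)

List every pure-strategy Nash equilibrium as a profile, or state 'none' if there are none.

(A,P): not NE [P1→B gives 2>1]
(A,Q): not NE [P1→B gives 8>6; P2→P gives 8>7]
(B,P): NE
(B,Q): NE

Nash profiles: (B,P), (B,Q)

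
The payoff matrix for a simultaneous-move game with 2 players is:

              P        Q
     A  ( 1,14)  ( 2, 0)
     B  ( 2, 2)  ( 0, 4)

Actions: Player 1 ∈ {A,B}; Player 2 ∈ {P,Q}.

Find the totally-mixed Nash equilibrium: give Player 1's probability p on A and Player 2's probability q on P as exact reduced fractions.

P1 mixes 1/8 on A; P2 mixes 2/3 on P

P1 indiff ⇒ q·1+(1-q)·2 = q·2+(1-q)·0 ⇒ q(-1) = (1-q)(-2) ⇒ q = 2/3
P2 indiff ⇒ p·14+(1-p)·2 = p·0+(1-p)·4 ⇒ p(14) = (1-p)(2) ⇒ p = 1/8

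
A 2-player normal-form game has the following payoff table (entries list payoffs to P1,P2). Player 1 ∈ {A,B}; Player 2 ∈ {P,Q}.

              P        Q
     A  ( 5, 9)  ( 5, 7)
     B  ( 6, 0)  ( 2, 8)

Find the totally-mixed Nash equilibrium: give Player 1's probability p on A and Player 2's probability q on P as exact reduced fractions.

(p,q) = (4/5, 3/4)

P1 indiff ⇒ q·5+(1-q)·5 = q·6+(1-q)·2 ⇒ q(-1) = (1-q)(-3) ⇒ q = 3/4
P2 indiff ⇒ p·9+(1-p)·0 = p·7+(1-p)·8 ⇒ p(2) = (1-p)(8) ⇒ p = 4/5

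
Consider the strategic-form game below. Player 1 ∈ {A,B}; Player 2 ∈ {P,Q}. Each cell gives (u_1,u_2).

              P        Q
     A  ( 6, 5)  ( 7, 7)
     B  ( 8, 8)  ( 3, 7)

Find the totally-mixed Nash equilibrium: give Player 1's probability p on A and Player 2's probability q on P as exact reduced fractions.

p=1/3, q=2/3

P1 indiff ⇒ q·6+(1-q)·7 = q·8+(1-q)·3 ⇒ q(-2) = (1-q)(-4) ⇒ q = 2/3
P2 indiff ⇒ p·5+(1-p)·8 = p·7+(1-p)·7 ⇒ p(-2) = (1-p)(-1) ⇒ p = 1/3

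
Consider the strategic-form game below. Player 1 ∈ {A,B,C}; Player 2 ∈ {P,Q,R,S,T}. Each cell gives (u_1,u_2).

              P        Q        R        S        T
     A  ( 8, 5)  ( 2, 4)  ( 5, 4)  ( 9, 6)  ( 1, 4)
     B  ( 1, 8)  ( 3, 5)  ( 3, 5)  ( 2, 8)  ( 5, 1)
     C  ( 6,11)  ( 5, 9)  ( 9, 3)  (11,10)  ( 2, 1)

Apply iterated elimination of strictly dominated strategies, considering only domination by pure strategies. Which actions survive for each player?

Survivors P1:{A,C} P2:{P,S}

P2 drop Q (P beats it: A:5>4 B:8>5 C:11>9)
P2 drop R (P beats it: A:5>4 B:8>5 C:11>3)
P2 drop T (P beats it: A:5>4 B:8>1 C:11>1)
P1 drop B (A beats it: P:8>1 S:9>2)
P1→{A,C} P2→{P,S}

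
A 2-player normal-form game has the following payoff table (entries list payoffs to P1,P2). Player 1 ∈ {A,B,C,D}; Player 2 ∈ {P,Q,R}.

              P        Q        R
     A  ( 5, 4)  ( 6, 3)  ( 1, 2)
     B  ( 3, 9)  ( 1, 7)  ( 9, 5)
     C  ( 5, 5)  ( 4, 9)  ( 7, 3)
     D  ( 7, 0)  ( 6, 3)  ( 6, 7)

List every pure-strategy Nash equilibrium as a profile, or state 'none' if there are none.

(A,P): not NE [P1→D gives 7>5]
(A,Q): not NE [P2→P gives 4>3]
(A,R): not NE [P1→B gives 9>1; P2→P gives 4>2]
(B,P): not NE [P1→D gives 7>3]
(B,Q): not NE [P1→D gives 6>1; P2→P gives 9>7]
(B,R): not NE [P2→P gives 9>5]
(C,P): not NE [P1→D gives 7>5; P2→Q gives 9>5]
(C,Q): not NE [P1→D gives 6>4]
(C,R): not NE [P1→B gives 9>7; P2→Q gives 9>3]
(D,P): not NE [P2→R gives 7>0]
(D,Q): not NE [P2→R gives 7>3]
(D,R): not NE [P1→B gives 9>6]

Equilibria: none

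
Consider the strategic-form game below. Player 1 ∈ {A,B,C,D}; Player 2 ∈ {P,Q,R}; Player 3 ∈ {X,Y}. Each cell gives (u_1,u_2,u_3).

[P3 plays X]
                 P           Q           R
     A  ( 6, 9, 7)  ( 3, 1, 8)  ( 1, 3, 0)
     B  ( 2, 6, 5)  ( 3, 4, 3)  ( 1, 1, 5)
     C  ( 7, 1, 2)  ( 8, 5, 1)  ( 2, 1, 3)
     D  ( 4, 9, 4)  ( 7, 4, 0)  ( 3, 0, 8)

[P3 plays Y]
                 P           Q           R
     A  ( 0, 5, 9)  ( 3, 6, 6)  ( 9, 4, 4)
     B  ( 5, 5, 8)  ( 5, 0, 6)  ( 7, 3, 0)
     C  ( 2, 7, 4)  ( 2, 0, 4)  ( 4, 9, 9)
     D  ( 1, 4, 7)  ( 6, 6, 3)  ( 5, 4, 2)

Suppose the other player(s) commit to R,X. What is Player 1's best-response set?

u_1(A vs R,X) = 1
u_1(B vs R,X) = 1
u_1(C vs R,X) = 2
u_1(D vs R,X) = 3
max payoff 3 at {D}

BR_1 = {D}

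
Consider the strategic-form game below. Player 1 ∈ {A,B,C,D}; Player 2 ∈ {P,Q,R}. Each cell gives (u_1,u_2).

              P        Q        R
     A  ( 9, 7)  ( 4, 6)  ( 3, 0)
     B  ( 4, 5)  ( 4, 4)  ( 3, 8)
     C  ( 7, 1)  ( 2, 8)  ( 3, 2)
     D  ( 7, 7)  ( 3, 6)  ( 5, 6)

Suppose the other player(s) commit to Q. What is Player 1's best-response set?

argmax u_1 = {A,B}

u_1(A vs Q) = 4
u_1(B vs Q) = 4
u_1(C vs Q) = 2
u_1(D vs Q) = 3
max payoff 4 at {A,B}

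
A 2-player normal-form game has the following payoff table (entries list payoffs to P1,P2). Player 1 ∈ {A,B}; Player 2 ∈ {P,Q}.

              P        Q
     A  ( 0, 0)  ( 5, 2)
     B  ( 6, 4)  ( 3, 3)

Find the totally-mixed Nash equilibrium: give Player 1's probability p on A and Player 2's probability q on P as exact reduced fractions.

(p,q) = (1/3, 1/4)

P1 indiff ⇒ q·0+(1-q)·5 = q·6+(1-q)·3 ⇒ q(-6) = (1-q)(-2) ⇒ q = 1/4
P2 indiff ⇒ p·0+(1-p)·4 = p·2+(1-p)·3 ⇒ p(-2) = (1-p)(-1) ⇒ p = 1/3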